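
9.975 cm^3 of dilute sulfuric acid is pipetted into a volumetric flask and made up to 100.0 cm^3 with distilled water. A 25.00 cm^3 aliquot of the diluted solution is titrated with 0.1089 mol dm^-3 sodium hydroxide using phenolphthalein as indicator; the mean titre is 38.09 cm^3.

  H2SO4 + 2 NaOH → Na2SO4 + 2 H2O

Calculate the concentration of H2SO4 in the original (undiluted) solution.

0.8317 mol/L

n(NaOH) = 0.03809 × 0.1089 = 4.148 × 10^-3 mol
From the 1:2 ratio, n(H2SO4) in the aliquot = 1/2 × 4.148 × 10^-3 = 2.074 × 10^-3 mol
[H2SO4]_dilute = 2.074 × 10^-3 / 0.02500 = 0.08296 mol/L
Dilution factor = 100.0 / 9.975 = 10.03
[H2SO4]_stock = 0.08296 × 10.03 = 0.8317 mol/L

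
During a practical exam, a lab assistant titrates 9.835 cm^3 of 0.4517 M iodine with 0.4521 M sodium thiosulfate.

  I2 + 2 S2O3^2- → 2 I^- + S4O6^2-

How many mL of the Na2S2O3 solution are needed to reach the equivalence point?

n(I2) = 0.009835 L × 0.4517 mol/L = 4.442 × 10^-3 mol
From the 2:1 stoichiometry, n(Na2S2O3) = 2/1 × 4.442 × 10^-3 = 8.885 × 10^-3 mol
V(Na2S2O3) = 8.885 × 10^-3 mol / 0.4521 mol/L = 0.01965 L = 19.65 mL

19.65 mL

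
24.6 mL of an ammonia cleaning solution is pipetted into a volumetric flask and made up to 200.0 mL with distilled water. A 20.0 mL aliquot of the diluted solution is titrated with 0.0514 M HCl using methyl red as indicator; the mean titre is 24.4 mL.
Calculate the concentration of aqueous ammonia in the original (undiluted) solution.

0.510 M

NH3 + HCl → NH4Cl
n(HCl) = 0.0244 × 0.0514 = 1.25 × 10^-3 mol
n(NH3) in the aliquot = 1.25 × 10^-3 mol (1:1 ratio)
[NH3]_dilute = 1.25 × 10^-3 / 0.0200 = 0.0627 mol/L
Dilution factor = 200.0 / 24.6 = 8.130
[NH3]_stock = 0.0627 × 8.130 = 0.510 mol/L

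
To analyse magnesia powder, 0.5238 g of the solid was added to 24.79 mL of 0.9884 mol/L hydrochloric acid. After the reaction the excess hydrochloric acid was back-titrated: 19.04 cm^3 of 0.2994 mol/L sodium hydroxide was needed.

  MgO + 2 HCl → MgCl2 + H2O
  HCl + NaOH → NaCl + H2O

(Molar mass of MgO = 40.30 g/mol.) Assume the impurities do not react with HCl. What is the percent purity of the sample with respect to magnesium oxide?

72.33 %

n(HCl) added = 0.02479 × 0.9884 = 0.02450 mol
n(NaOH) used in back-titration = 0.01904 × 0.2994 = 5.701 × 10^-3 mol
n(HCl) left over = 5.701 × 10^-3 mol (1:1 ratio)
n(HCl) consumed by analyte = 0.02450 − 5.701 × 10^-3 = 0.01880 mol
From the 1:2 ratio, n(MgO) = 1/2 × 0.01880 = 9.401 × 10^-3 mol
mass of MgO = 9.401 × 10^-3 × 40.30 = 0.3789 g
% MgO = 0.3789 / 0.5238 × 100 = 72.33 %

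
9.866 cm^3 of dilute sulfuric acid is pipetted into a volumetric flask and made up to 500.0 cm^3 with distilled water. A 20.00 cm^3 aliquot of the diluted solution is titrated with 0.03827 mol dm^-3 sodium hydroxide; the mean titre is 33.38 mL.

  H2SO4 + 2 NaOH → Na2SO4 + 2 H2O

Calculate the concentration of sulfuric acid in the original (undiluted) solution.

n(NaOH) = 0.03338 × 0.03827 = 1.277 × 10^-3 mol
From the 1:2 ratio, n(H2SO4) in the aliquot = 1/2 × 1.277 × 10^-3 = 6.387 × 10^-4 mol
[H2SO4]_dilute = 6.387 × 10^-4 / 0.02000 = 0.03194 mol/L
Dilution factor = 500.0 / 9.866 = 50.68
[H2SO4]_stock = 0.03194 × 50.68 = 1.619 mol/L

1.619 mol/L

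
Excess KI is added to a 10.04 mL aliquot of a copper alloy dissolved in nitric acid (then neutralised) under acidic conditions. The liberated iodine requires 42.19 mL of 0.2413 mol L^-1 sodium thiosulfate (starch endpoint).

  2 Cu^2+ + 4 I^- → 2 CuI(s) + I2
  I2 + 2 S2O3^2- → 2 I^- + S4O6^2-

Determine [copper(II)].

1.014 mol/L

n(S2O3^2-) = 0.04219 × 0.2413 = 0.01018 mol
n(I2) = n(S2O3^2-)/2 = 5.090 × 10^-3 mol
From the 2:1 ratio, n(Cu2+) in the aliquot = 2/1 × 5.090 × 10^-3 = 0.01018 mol
[Cu2+] = 0.01018 / 0.01004 = 1.014 mol/L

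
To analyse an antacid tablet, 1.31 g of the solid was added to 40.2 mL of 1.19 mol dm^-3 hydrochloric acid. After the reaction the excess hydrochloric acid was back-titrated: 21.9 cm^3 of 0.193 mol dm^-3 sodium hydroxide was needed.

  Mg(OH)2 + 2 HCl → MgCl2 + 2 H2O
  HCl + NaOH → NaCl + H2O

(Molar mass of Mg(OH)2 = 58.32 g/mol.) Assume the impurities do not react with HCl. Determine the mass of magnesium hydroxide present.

n(HCl) added = 0.0402 × 1.19 = 0.0478 mol
n(NaOH) used in back-titration = 0.0219 × 0.193 = 4.23 × 10^-3 mol
n(HCl) left over = 4.23 × 10^-3 mol (1:1 ratio)
n(HCl) consumed by analyte = 0.0478 − 4.23 × 10^-3 = 0.0436 mol
From the 1:2 ratio, n(Mg(OH)2) = 1/2 × 0.0436 = 0.0218 mol
mass of Mg(OH)2 = 0.0218 × 58.32 = 1.27 g

1.27 g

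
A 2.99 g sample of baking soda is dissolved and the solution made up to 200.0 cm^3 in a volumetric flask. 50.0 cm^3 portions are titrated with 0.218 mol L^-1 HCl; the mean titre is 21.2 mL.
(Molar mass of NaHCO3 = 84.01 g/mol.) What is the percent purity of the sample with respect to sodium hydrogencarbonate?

NaHCO3 + HCl → NaCl + H2O + CO2
n(HCl) per titration = 0.0212 × 0.218 = 4.62 × 10^-3 mol
n(NaHCO3) in each aliquot = 4.62 × 10^-3 mol (1:1 ratio)
n(NaHCO3) in the whole flask = 4.62 × 10^-3 × 200.0/50.0 = 0.0185 mol
mass of NaHCO3 = 0.0185 × 84.01 = 1.55 g
% NaHCO3 = 1.55 / 2.99 × 100 = 51.9 %

51.9 %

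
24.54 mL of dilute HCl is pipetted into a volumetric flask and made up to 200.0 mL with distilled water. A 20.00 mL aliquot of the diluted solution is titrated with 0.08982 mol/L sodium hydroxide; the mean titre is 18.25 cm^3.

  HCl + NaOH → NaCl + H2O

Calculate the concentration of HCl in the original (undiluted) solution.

n(NaOH) = 0.01825 × 0.08982 = 1.639 × 10^-3 mol
n(HCl) in the aliquot = 1.639 × 10^-3 mol (1:1 ratio)
[HCl]_dilute = 1.639 × 10^-3 / 0.02000 = 0.08196 mol/L
Dilution factor = 200.0 / 24.54 = 8.150
[HCl]_stock = 0.08196 × 8.150 = 0.6680 mol/L

0.6680 mol/L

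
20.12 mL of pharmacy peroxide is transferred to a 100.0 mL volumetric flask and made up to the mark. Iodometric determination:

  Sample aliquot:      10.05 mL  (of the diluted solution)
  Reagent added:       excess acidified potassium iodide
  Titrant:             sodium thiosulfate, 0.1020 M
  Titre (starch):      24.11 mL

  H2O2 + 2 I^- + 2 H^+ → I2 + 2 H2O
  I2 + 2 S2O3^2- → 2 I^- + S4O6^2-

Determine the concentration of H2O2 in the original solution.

0.6081 M

n(S2O3^2-) = 0.02411 × 0.1020 = 2.459 × 10^-3 mol
n(I2) = n(S2O3^2-)/2 = 1.230 × 10^-3 mol
n(H2O2) in the aliquot = 1.230 × 10^-3 mol (1:1 ratio)
[H2O2]_dilute = 1.230 × 10^-3 / 0.01005 = 0.1223 mol/L
[H2O2]_original = 0.1223 × 100.0/20.12 = 0.6081 mol/L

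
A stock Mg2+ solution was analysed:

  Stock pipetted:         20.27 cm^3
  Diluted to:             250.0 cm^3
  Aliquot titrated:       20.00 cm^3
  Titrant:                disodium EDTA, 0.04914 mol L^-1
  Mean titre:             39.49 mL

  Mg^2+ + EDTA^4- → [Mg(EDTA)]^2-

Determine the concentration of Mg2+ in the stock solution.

1.197 mol/L

n(EDTA) = 0.03949 × 0.04914 = 1.941 × 10^-3 mol
n(Mg2+) in the aliquot = 1.941 × 10^-3 mol (1:1 ratio)
[Mg2+]_dilute = 1.941 × 10^-3 / 0.02000 = 0.09703 mol/L
Dilution factor = 250.0 / 20.27 = 12.33
[Mg2+]_stock = 0.09703 × 12.33 = 1.197 mol/L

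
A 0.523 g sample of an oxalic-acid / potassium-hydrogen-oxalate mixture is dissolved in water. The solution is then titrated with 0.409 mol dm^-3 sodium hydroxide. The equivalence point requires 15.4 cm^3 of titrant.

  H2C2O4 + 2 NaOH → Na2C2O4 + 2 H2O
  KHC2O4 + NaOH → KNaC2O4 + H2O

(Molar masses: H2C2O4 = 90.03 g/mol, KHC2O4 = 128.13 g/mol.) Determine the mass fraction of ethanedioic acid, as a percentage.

29.4 %

n(NaOH) = 0.0154 × 0.409 = 6.30 × 10^-3 mol
Let x = n(H2C2O4), y = n(KHC2O4).
Titrant: 2x + 1y = 6.30 × 10^-3;  mass: 90.03x + 128.13y = 0.523
Solving, x = 1.71 × 10^-3 mol, y = 2.88 × 10^-3 mol
mass of H2C2O4 = 1.71 × 10^-3 × 90.03 = 0.154 g
% H2C2O4 = 0.154 / 0.523 × 100 = 29.4 %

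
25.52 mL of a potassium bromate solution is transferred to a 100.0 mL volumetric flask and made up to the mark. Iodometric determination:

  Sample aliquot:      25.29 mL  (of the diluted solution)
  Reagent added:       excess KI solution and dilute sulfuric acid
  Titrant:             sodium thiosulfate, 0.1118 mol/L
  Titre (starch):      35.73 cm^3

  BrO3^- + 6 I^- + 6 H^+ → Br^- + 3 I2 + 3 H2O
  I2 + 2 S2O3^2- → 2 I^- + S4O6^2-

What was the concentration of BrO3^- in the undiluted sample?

n(S2O3^2-) = 0.03573 × 0.1118 = 3.995 × 10^-3 mol
n(I2) = n(S2O3^2-)/2 = 1.997 × 10^-3 mol
From the 1:3 ratio, n(BrO3^-) in the aliquot = 1/3 × 1.997 × 10^-3 = 6.658 × 10^-4 mol
[BrO3^-]_dilute = 6.658 × 10^-4 / 0.02529 = 0.02633 mol/L
[BrO3^-]_original = 0.02633 × 100.0/25.52 = 0.1032 mol/L

0.1032 mol/L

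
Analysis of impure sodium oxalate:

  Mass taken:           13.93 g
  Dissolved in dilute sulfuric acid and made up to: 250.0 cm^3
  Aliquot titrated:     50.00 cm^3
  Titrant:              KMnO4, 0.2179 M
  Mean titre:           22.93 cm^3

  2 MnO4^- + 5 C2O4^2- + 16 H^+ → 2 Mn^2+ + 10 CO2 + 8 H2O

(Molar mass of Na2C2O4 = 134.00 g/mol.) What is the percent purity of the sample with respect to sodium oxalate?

60.08 %

n(KMnO4) per titration = 0.02293 × 0.2179 = 4.996 × 10^-3 mol
From the 5:2 ratio, n(Na2C2O4) in each aliquot = 5/2 × 4.996 × 10^-3 = 0.01249 mol
n(Na2C2O4) in the whole flask = 0.01249 × 250.0/50.00 = 0.06246 mol
mass of Na2C2O4 = 0.06246 × 134.00 = 8.369 g
% Na2C2O4 = 8.369 / 13.93 × 100 = 60.08 %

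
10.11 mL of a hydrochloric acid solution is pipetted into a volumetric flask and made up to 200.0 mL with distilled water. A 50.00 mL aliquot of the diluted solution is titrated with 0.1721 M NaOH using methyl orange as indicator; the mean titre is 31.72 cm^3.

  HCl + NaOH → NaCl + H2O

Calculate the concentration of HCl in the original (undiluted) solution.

2.160 M

n(NaOH) = 0.03172 × 0.1721 = 5.459 × 10^-3 mol
n(HCl) in the aliquot = 5.459 × 10^-3 mol (1:1 ratio)
[HCl]_dilute = 5.459 × 10^-3 / 0.05000 = 0.1092 mol/L
Dilution factor = 200.0 / 10.11 = 19.78
[HCl]_stock = 0.1092 × 19.78 = 2.160 mol/L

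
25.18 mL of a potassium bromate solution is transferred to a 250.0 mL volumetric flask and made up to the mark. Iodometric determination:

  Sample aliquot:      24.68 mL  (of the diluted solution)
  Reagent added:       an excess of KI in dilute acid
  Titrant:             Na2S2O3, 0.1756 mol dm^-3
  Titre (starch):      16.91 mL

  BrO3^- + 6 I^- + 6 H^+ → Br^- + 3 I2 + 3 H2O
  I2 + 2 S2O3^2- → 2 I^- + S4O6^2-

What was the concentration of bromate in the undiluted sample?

0.1991 mol/L

n(S2O3^2-) = 0.01691 × 0.1756 = 2.969 × 10^-3 mol
n(I2) = n(S2O3^2-)/2 = 1.485 × 10^-3 mol
From the 1:3 ratio, n(BrO3^-) in the aliquot = 1/3 × 1.485 × 10^-3 = 4.949 × 10^-4 mol
[BrO3^-]_dilute = 4.949 × 10^-4 / 0.02468 = 0.02005 mol/L
[BrO3^-]_original = 0.02005 × 250.0/25.18 = 0.1991 mol/L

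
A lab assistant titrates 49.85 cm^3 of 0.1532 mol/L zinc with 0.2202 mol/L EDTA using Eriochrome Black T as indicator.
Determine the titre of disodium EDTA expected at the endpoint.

34.68 mL

Zn^2+ + EDTA^4- → [Zn(EDTA)]^2-
n(Zn2+) = 0.04985 L × 0.1532 mol/L = 7.637 × 10^-3 mol
n(EDTA) = 7.637 × 10^-3 mol (1:1 stoichiometry)
V(EDTA) = 7.637 × 10^-3 mol / 0.2202 mol/L = 0.03468 L = 34.68 mL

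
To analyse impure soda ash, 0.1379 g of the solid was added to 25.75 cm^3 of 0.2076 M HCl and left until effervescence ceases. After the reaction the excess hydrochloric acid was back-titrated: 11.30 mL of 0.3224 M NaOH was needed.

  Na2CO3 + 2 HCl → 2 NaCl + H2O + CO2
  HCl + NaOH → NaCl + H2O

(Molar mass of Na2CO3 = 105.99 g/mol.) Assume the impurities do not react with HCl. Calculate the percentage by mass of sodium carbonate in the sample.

65.43 %

n(HCl) added = 0.02575 × 0.2076 = 5.346 × 10^-3 mol
n(NaOH) used in back-titration = 0.01130 × 0.3224 = 3.643 × 10^-3 mol
n(HCl) left over = 3.643 × 10^-3 mol (1:1 ratio)
n(HCl) consumed by analyte = 5.346 × 10^-3 − 3.643 × 10^-3 = 1.703 × 10^-3 mol
From the 1:2 ratio, n(Na2CO3) = 1/2 × 1.703 × 10^-3 = 8.513 × 10^-4 mol
mass of Na2CO3 = 8.513 × 10^-4 × 105.99 = 0.09023 g
% Na2CO3 = 0.09023 / 0.1379 × 100 = 65.43 %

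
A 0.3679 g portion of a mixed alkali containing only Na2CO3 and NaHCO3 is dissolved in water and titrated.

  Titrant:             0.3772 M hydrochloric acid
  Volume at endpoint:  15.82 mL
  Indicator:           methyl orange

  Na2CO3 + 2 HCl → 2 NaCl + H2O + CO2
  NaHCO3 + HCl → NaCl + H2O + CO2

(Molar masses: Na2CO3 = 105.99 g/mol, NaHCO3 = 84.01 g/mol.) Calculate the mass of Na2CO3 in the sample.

0.2280 g

n(HCl) = 0.01582 × 0.3772 = 5.967 × 10^-3 mol
Let x = n(Na2CO3), y = n(NaHCO3).
Titrant: 2x + 1y = 5.967 × 10^-3;  mass: 105.99x + 84.01y = 0.3679
Solving, x = 2.151 × 10^-3 mol, y = 1.666 × 10^-3 mol
mass of Na2CO3 = 2.151 × 10^-3 × 105.99 = 0.2280 g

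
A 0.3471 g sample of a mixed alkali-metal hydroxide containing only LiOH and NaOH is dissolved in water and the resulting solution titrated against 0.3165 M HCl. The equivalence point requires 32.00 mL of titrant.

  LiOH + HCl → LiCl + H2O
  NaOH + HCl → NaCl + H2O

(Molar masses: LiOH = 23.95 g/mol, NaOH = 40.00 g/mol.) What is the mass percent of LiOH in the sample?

24.94 %

n(HCl) = 0.03200 × 0.3165 = 0.01013 mol
Let x = n(LiOH), y = n(NaOH).
Titrant: 1x + 1y = 0.01013;  mass: 23.95x + 40.00y = 0.3471
Solving, x = 3.615 × 10^-3 mol, y = 6.513 × 10^-3 mol
mass of LiOH = 3.615 × 10^-3 × 23.95 = 0.08658 g
% LiOH = 0.08658 / 0.3471 × 100 = 24.94 %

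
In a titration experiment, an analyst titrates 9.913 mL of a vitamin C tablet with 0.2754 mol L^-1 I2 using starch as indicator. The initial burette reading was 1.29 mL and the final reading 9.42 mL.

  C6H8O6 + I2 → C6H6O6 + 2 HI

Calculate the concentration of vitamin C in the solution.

n(I2) = 0.008130 L × 0.2754 mol/L = 2.239 × 10^-3 mol
n(C6H8O6) = 2.239 × 10^-3 mol (1:1 mole ratio)
[C6H8O6] = 2.239 × 10^-3 mol / 0.009913 L = 0.2259 mol/L

0.2259 mol/L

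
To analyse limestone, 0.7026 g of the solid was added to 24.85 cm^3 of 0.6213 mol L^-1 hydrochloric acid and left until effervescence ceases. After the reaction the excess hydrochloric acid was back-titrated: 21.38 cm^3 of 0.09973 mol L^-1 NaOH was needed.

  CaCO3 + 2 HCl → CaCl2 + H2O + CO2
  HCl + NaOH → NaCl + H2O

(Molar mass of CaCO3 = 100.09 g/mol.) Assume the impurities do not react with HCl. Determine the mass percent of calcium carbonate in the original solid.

94.78 %

n(HCl) added = 0.02485 × 0.6213 = 0.01544 mol
n(NaOH) used in back-titration = 0.02138 × 0.09973 = 2.132 × 10^-3 mol
n(HCl) left over = 2.132 × 10^-3 mol (1:1 ratio)
n(HCl) consumed by analyte = 0.01544 − 2.132 × 10^-3 = 0.01331 mol
From the 1:2 ratio, n(CaCO3) = 1/2 × 0.01331 = 6.654 × 10^-3 mol
mass of CaCO3 = 6.654 × 10^-3 × 100.09 = 0.6660 g
% CaCO3 = 0.6660 / 0.7026 × 100 = 94.78 %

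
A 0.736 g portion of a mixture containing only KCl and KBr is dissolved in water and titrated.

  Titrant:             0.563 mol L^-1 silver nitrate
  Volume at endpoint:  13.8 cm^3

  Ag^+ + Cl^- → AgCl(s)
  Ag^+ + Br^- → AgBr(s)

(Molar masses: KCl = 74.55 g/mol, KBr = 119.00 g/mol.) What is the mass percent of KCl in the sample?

n(AgNO3) = 0.0138 × 0.563 = 7.77 × 10^-3 mol
Let x = n(KCl), y = n(KBr).
Titrant: 1x + 1y = 7.77 × 10^-3;  mass: 74.55x + 119.00y = 0.736
Solving, x = 4.24 × 10^-3 mol, y = 3.53 × 10^-3 mol
mass of KCl = 4.24 × 10^-3 × 74.55 = 0.316 g
% KCl = 0.316 / 0.736 × 100 = 43.0 %

43.0 %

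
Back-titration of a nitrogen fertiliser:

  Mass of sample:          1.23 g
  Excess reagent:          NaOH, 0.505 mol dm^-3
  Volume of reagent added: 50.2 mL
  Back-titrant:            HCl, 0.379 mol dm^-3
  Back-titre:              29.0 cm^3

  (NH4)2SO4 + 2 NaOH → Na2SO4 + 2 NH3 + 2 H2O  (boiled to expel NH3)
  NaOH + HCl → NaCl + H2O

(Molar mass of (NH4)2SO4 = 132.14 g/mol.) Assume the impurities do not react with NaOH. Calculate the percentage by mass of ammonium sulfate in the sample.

77.1 %

n(NaOH) added = 0.0502 × 0.505 = 0.0254 mol
n(HCl) used in back-titration = 0.0290 × 0.379 = 0.0110 mol
n(NaOH) left over = 0.0110 mol (1:1 ratio)
n(NaOH) consumed by analyte = 0.0254 − 0.0110 = 0.0144 mol
From the 1:2 ratio, n((NH4)2SO4) = 1/2 × 0.0144 = 7.18 × 10^-3 mol
mass of (NH4)2SO4 = 7.18 × 10^-3 × 132.14 = 0.949 g
% (NH4)2SO4 = 0.949 / 1.23 × 100 = 77.1 %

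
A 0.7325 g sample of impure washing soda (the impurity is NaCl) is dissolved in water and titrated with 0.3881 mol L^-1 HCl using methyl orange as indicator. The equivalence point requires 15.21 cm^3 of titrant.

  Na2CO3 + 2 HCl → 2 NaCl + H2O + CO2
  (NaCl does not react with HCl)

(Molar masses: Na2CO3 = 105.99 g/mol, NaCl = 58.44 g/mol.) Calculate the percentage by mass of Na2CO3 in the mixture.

42.71 %

n(HCl) = 0.01521 × 0.3881 = 5.903 × 10^-3 mol
Let x = n(Na2CO3), y = n(NaCl).
Titrant: 2x = 5.903 × 10^-3;  mass: 105.99x + 58.44y = 0.7325
Solving, x = 2.952 × 10^-3 mol, y = 7.181 × 10^-3 mol
mass of Na2CO3 = 2.952 × 10^-3 × 105.99 = 0.3128 g
% Na2CO3 = 0.3128 / 0.7325 × 100 = 42.71 %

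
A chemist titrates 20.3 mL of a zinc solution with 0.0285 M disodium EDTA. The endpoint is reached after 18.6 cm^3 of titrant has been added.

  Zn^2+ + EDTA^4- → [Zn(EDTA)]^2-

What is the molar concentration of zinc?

0.0261 M

n(EDTA) = 0.0186 L × 0.0285 mol/L = 5.30 × 10^-4 mol
n(Zn2+) = 5.30 × 10^-4 mol (1:1 mole ratio)
[Zn2+] = 5.30 × 10^-4 mol / 0.0203 L = 0.0261 mol/L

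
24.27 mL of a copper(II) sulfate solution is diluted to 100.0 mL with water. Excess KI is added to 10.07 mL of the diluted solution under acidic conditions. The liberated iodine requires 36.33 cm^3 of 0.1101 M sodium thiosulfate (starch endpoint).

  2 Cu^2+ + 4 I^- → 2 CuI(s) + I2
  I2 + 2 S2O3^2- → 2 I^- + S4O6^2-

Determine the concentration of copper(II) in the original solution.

1.637 M

n(S2O3^2-) = 0.03633 × 0.1101 = 4.000 × 10^-3 mol
n(I2) = n(S2O3^2-)/2 = 2.000 × 10^-3 mol
From the 2:1 ratio, n(Cu2+) in the aliquot = 2/1 × 2.000 × 10^-3 = 4.000 × 10^-3 mol
[Cu2+]_dilute = 4.000 × 10^-3 / 0.01007 = 0.3972 mol/L
[Cu2+]_original = 0.3972 × 100.0/24.27 = 1.637 mol/L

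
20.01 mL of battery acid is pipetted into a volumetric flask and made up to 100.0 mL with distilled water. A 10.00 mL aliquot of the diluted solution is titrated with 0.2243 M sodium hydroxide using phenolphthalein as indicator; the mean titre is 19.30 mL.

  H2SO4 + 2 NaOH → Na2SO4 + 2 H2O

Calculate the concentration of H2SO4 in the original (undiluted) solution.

1.082 M

n(NaOH) = 0.01930 × 0.2243 = 4.329 × 10^-3 mol
From the 1:2 ratio, n(H2SO4) in the aliquot = 1/2 × 4.329 × 10^-3 = 2.164 × 10^-3 mol
[H2SO4]_dilute = 2.164 × 10^-3 / 0.01000 = 0.2164 mol/L
Dilution factor = 100.0 / 20.01 = 4.998
[H2SO4]_stock = 0.2164 × 4.998 = 1.082 mol/L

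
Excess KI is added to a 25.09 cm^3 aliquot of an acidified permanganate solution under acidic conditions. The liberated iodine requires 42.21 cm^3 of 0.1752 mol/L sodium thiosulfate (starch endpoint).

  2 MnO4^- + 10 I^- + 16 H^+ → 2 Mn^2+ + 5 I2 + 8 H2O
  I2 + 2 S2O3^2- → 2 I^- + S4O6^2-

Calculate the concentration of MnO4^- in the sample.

0.05895 mol/L

n(S2O3^2-) = 0.04221 × 0.1752 = 7.395 × 10^-3 mol
n(I2) = n(S2O3^2-)/2 = 3.698 × 10^-3 mol
From the 2:5 ratio, n(MnO4^-) in the aliquot = 2/5 × 3.698 × 10^-3 = 1.479 × 10^-3 mol
[MnO4^-] = 1.479 × 10^-3 / 0.02509 = 0.05895 mol/L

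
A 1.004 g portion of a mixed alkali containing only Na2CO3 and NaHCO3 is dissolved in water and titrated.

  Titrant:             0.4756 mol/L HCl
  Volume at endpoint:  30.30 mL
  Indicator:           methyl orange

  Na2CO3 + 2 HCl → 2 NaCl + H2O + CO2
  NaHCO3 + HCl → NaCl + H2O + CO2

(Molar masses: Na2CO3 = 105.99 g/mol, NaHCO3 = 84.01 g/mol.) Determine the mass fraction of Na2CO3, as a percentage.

35.17 %

n(HCl) = 0.03030 × 0.4756 = 0.01441 mol
Let x = n(Na2CO3), y = n(NaHCO3).
Titrant: 2x + 1y = 0.01441;  mass: 105.99x + 84.01y = 1.004
Solving, x = 3.331 × 10^-3 mol, y = 7.748 × 10^-3 mol
mass of Na2CO3 = 3.331 × 10^-3 × 105.99 = 0.3531 g
% Na2CO3 = 0.3531 / 1.004 × 100 = 35.17 %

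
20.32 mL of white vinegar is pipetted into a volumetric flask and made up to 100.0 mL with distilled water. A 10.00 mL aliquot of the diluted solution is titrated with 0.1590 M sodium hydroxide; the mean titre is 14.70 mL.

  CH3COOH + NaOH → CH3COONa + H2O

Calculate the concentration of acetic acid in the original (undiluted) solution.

n(NaOH) = 0.01470 × 0.1590 = 2.337 × 10^-3 mol
n(CH3COOH) in the aliquot = 2.337 × 10^-3 mol (1:1 ratio)
[CH3COOH]_dilute = 2.337 × 10^-3 / 0.01000 = 0.2337 mol/L
Dilution factor = 100.0 / 20.32 = 4.921
[CH3COOH]_stock = 0.2337 × 4.921 = 1.150 mol/L

1.150 M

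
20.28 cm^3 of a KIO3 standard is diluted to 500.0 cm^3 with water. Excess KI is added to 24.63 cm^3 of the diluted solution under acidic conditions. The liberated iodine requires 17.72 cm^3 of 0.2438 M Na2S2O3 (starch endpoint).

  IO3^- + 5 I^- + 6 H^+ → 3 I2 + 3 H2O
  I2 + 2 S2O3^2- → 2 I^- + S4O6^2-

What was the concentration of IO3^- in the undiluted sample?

n(S2O3^2-) = 0.01772 × 0.2438 = 4.320 × 10^-3 mol
n(I2) = n(S2O3^2-)/2 = 2.160 × 10^-3 mol
From the 1:3 ratio, n(IO3^-) in the aliquot = 1/3 × 2.160 × 10^-3 = 7.200 × 10^-4 mol
[IO3^-]_dilute = 7.200 × 10^-4 / 0.02463 = 0.02923 mol/L
[IO3^-]_original = 0.02923 × 500.0/20.28 = 0.7207 mol/L

0.7207 M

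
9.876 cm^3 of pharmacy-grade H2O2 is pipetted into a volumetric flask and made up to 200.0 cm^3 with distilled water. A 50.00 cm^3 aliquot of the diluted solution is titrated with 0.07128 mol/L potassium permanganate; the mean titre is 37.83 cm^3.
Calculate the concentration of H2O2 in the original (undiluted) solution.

2 MnO4^- + 5 H2O2 + 6 H^+ → 2 Mn^2+ + 5 O2 + 8 H2O
n(KMnO4) = 0.03783 × 0.07128 = 2.697 × 10^-3 mol
From the 5:2 ratio, n(H2O2) in the aliquot = 5/2 × 2.697 × 10^-3 = 6.741 × 10^-3 mol
[H2O2]_dilute = 6.741 × 10^-3 / 0.05000 = 0.1348 mol/L
Dilution factor = 200.0 / 9.876 = 20.25
[H2O2]_stock = 0.1348 × 20.25 = 2.730 mol/L

2.730 mol/L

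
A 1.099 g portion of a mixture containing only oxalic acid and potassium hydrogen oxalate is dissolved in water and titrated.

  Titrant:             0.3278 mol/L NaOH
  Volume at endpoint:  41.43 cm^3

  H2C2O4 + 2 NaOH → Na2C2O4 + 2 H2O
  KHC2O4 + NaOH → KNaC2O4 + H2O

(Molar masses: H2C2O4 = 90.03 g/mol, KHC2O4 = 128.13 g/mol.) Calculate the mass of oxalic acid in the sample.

0.3472 g

n(NaOH) = 0.04143 × 0.3278 = 0.01358 mol
Let x = n(H2C2O4), y = n(KHC2O4).
Titrant: 2x + 1y = 0.01358;  mass: 90.03x + 128.13y = 1.099
Solving, x = 3.857 × 10^-3 mol, y = 5.867 × 10^-3 mol
mass of H2C2O4 = 3.857 × 10^-3 × 90.03 = 0.3472 g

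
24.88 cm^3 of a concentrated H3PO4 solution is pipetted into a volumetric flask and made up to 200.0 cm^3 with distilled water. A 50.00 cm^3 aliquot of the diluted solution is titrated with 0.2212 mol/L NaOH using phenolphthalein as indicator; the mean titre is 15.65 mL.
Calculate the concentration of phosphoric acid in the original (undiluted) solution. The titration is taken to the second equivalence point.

H3PO4 + 2 NaOH → Na2HPO4 + 2 H2O
n(NaOH) = 0.01565 × 0.2212 = 3.462 × 10^-3 mol
From the 1:2 ratio, n(H3PO4) in the aliquot = 1/2 × 3.462 × 10^-3 = 1.731 × 10^-3 mol
[H3PO4]_dilute = 1.731 × 10^-3 / 0.05000 = 0.03462 mol/L
Dilution factor = 200.0 / 24.88 = 8.039
[H3PO4]_stock = 0.03462 × 8.039 = 0.2783 mol/L

0.2783 mol/L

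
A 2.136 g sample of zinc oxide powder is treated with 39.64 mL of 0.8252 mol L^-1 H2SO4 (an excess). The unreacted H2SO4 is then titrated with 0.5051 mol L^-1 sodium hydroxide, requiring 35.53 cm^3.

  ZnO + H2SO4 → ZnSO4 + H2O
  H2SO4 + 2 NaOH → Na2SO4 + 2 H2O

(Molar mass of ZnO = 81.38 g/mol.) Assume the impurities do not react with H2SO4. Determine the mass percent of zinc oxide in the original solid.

n(H2SO4) added = 0.03964 × 0.8252 = 0.03271 mol
n(NaOH) used in back-titration = 0.03553 × 0.5051 = 0.01795 mol
From the 1:2 ratio, n(H2SO4) left over = 1/2 × 0.01795 = 8.973 × 10^-3 mol
n(H2SO4) consumed by analyte = 0.03271 − 8.973 × 10^-3 = 0.02374 mol
n(ZnO) = 0.02374 mol (1:1 ratio)
mass of ZnO = 0.02374 × 81.38 = 1.932 g
% ZnO = 1.932 / 2.136 × 100 = 90.44 %

90.44 %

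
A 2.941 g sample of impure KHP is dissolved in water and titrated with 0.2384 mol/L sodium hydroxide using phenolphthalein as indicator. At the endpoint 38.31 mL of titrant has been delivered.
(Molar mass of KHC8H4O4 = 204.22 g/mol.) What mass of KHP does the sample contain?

KHC8H4O4 + NaOH → KNaC8H4O4 + H2O
n(NaOH) = 0.03831 L × 0.2384 mol/L = 9.133 × 10^-3 mol
n(KHC8H4O4) = 9.133 × 10^-3 mol (1:1 ratio)
mass of KHC8H4O4 = 9.133 × 10^-3 × 204.22 g/mol = 1.865 g

1.865 g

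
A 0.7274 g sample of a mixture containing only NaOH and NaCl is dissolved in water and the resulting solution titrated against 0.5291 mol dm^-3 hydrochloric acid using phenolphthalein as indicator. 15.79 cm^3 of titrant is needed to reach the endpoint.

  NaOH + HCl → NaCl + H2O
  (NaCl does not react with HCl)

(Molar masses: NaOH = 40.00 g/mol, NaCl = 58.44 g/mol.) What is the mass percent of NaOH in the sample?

n(HCl) = 0.01579 × 0.5291 = 8.354 × 10^-3 mol
Let x = n(NaOH), y = n(NaCl).
Titrant: 1x = 8.354 × 10^-3;  mass: 40.00x + 58.44y = 0.7274
Solving, x = 8.354 × 10^-3 mol, y = 6.729 × 10^-3 mol
mass of NaOH = 8.354 × 10^-3 × 40.00 = 0.3342 g
% NaOH = 0.3342 / 0.7274 × 100 = 45.94 %

45.94 %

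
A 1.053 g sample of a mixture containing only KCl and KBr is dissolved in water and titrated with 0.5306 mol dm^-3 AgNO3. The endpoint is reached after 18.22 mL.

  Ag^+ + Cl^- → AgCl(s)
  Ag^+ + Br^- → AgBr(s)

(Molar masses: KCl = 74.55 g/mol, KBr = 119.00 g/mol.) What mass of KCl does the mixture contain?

n(AgNO3) = 0.01822 × 0.5306 = 9.668 × 10^-3 mol
Let x = n(KCl), y = n(KBr).
Titrant: 1x + 1y = 9.668 × 10^-3;  mass: 74.55x + 119.00y = 1.053
Solving, x = 2.192 × 10^-3 mol, y = 7.475 × 10^-3 mol
mass of KCl = 2.192 × 10^-3 × 74.55 = 0.1634 g

0.1634 g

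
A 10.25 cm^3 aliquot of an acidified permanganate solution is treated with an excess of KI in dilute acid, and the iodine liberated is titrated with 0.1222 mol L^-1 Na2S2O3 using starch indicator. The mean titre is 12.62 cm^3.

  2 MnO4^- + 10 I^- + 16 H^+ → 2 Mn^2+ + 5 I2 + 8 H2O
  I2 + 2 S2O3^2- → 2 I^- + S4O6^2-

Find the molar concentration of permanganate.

n(S2O3^2-) = 0.01262 × 0.1222 = 1.542 × 10^-3 mol
n(I2) = n(S2O3^2-)/2 = 7.711 × 10^-4 mol
From the 2:5 ratio, n(MnO4^-) in the aliquot = 2/5 × 7.711 × 10^-4 = 3.084 × 10^-4 mol
[MnO4^-] = 3.084 × 10^-4 / 0.01025 = 0.03009 mol/L

0.03009 mol/L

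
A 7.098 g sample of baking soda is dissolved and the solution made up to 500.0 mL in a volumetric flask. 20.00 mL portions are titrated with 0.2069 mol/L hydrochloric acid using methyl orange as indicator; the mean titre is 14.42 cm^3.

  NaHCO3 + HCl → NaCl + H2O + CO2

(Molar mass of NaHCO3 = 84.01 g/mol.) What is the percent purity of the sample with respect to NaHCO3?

88.28 %

n(HCl) per titration = 0.01442 × 0.2069 = 2.983 × 10^-3 mol
n(NaHCO3) in each aliquot = 2.983 × 10^-3 mol (1:1 ratio)
n(NaHCO3) in the whole flask = 2.983 × 10^-3 × 500.0/20.00 = 0.07459 mol
mass of NaHCO3 = 0.07459 × 84.01 = 6.266 g
% NaHCO3 = 6.266 / 7.098 × 100 = 88.28 %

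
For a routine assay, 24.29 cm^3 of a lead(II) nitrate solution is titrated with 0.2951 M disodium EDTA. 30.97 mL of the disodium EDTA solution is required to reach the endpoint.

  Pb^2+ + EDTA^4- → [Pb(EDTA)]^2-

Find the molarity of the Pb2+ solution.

0.3763 M

n(EDTA) = 0.03097 L × 0.2951 mol/L = 9.139 × 10^-3 mol
n(Pb2+) = 9.139 × 10^-3 mol (1:1 mole ratio)
[Pb2+] = 9.139 × 10^-3 mol / 0.02429 L = 0.3763 mol/L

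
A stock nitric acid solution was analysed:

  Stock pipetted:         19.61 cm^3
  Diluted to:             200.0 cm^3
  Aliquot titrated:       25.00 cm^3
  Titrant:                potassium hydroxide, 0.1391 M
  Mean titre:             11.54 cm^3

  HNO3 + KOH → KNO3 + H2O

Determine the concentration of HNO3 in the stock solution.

0.6549 M

n(KOH) = 0.01154 × 0.1391 = 1.605 × 10^-3 mol
n(HNO3) in the aliquot = 1.605 × 10^-3 mol (1:1 ratio)
[HNO3]_dilute = 1.605 × 10^-3 / 0.02500 = 0.06421 mol/L
Dilution factor = 200.0 / 19.61 = 10.20
[HNO3]_stock = 0.06421 × 10.20 = 0.6549 mol/L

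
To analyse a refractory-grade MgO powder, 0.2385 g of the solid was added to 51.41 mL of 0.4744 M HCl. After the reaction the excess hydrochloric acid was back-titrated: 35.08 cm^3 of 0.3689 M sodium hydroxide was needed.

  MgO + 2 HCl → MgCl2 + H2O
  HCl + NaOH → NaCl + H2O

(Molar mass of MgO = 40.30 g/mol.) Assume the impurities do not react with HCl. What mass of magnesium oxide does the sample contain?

0.2307 g

n(HCl) added = 0.05141 × 0.4744 = 0.02439 mol
n(NaOH) used in back-titration = 0.03508 × 0.3689 = 0.01294 mol
n(HCl) left over = 0.01294 mol (1:1 ratio)
n(HCl) consumed by analyte = 0.02439 − 0.01294 = 0.01145 mol
From the 1:2 ratio, n(MgO) = 1/2 × 0.01145 = 5.724 × 10^-3 mol
mass of MgO = 5.724 × 10^-3 × 40.30 = 0.2307 g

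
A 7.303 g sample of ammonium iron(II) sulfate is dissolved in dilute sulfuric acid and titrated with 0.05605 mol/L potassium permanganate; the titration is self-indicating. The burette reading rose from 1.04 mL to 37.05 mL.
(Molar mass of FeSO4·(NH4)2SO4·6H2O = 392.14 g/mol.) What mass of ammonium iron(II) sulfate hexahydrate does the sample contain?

3.957 g

MnO4^- + 5 Fe^2+ + 8 H^+ → Mn^2+ + 5 Fe^3+ + 4 H2O
n(KMnO4) = 0.03601 L × 0.05605 mol/L = 2.018 × 10^-3 mol
From the 5:1 ratio, n(FeSO4·(NH4)2SO4·6H2O) = 5/1 × 2.018 × 10^-3 = 0.01009 mol
mass of FeSO4·(NH4)2SO4·6H2O = 0.01009 × 392.14 g/mol = 3.957 g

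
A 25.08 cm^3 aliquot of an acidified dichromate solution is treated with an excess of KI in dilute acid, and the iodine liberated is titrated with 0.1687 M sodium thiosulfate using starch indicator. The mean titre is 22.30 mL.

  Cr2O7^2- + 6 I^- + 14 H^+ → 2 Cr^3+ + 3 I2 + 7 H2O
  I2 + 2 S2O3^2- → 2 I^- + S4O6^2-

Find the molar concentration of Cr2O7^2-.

n(S2O3^2-) = 0.02230 × 0.1687 = 3.762 × 10^-3 mol
n(I2) = n(S2O3^2-)/2 = 1.881 × 10^-3 mol
From the 1:3 ratio, n(Cr2O7^2-) in the aliquot = 1/3 × 1.881 × 10^-3 = 6.270 × 10^-4 mol
[Cr2O7^2-] = 6.270 × 10^-4 / 0.02508 = 0.02500 mol/L

0.02500 M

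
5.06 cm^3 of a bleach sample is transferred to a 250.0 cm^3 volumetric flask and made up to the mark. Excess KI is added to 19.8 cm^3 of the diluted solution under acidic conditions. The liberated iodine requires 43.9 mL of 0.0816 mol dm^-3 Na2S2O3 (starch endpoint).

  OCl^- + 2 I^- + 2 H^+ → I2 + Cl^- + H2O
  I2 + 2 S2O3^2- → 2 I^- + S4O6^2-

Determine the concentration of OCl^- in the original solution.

n(S2O3^2-) = 0.0439 × 0.0816 = 3.58 × 10^-3 mol
n(I2) = n(S2O3^2-)/2 = 1.79 × 10^-3 mol
n(OCl^-) in the aliquot = 1.79 × 10^-3 mol (1:1 ratio)
[OCl^-]_dilute = 1.79 × 10^-3 / 0.0198 = 0.0905 mol/L
[OCl^-]_original = 0.0905 × 250.0/5.06 = 4.47 mol/L

4.47 mol/L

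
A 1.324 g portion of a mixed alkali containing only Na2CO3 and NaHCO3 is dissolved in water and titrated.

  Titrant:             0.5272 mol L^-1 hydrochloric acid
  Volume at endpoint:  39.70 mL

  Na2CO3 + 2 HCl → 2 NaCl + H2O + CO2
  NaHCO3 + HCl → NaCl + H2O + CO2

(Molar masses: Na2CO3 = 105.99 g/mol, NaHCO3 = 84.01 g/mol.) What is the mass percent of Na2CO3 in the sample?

56.05 %

n(HCl) = 0.03970 × 0.5272 = 0.02093 mol
Let x = n(Na2CO3), y = n(NaHCO3).
Titrant: 2x + 1y = 0.02093;  mass: 105.99x + 84.01y = 1.324
Solving, x = 7.002 × 10^-3 mol, y = 6.926 × 10^-3 mol
mass of Na2CO3 = 7.002 × 10^-3 × 105.99 = 0.7421 g
% Na2CO3 = 0.7421 / 1.324 × 100 = 56.05 %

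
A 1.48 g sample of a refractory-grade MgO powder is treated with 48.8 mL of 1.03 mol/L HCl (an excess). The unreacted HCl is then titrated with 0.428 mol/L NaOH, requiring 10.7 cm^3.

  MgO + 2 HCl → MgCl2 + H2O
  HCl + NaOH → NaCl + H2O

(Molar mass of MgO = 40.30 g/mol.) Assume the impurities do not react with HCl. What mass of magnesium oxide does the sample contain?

0.921 g

n(HCl) added = 0.0488 × 1.03 = 0.0503 mol
n(NaOH) used in back-titration = 0.0107 × 0.428 = 4.58 × 10^-3 mol
n(HCl) left over = 4.58 × 10^-3 mol (1:1 ratio)
n(HCl) consumed by analyte = 0.0503 − 4.58 × 10^-3 = 0.0457 mol
From the 1:2 ratio, n(MgO) = 1/2 × 0.0457 = 0.0228 mol
mass of MgO = 0.0228 × 40.30 = 0.921 g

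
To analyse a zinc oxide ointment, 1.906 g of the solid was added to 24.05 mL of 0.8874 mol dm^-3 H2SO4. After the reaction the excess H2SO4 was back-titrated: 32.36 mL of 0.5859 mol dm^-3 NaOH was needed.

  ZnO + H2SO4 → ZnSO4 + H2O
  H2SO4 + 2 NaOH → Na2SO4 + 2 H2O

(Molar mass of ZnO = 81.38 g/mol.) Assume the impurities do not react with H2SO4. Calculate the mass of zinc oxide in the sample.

0.9653 g

n(H2SO4) added = 0.02405 × 0.8874 = 0.02134 mol
n(NaOH) used in back-titration = 0.03236 × 0.5859 = 0.01896 mol
From the 1:2 ratio, n(H2SO4) left over = 1/2 × 0.01896 = 9.480 × 10^-3 mol
n(H2SO4) consumed by analyte = 0.02134 − 9.480 × 10^-3 = 0.01186 mol
n(ZnO) = 0.01186 mol (1:1 ratio)
mass of ZnO = 0.01186 × 81.38 = 0.9653 g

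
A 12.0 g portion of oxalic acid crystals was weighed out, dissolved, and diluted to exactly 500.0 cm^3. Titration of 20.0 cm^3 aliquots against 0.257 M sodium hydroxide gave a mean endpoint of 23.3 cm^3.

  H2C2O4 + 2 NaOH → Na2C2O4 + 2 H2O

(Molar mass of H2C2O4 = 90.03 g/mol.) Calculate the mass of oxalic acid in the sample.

n(NaOH) per titration = 0.0233 × 0.257 = 5.99 × 10^-3 mol
From the 1:2 ratio, n(H2C2O4) in each aliquot = 1/2 × 5.99 × 10^-3 = 2.99 × 10^-3 mol
n(H2C2O4) in the whole flask = 2.99 × 10^-3 × 500.0/20.0 = 0.0749 mol
mass of H2C2O4 = 0.0749 × 90.03 = 6.74 g

6.74 g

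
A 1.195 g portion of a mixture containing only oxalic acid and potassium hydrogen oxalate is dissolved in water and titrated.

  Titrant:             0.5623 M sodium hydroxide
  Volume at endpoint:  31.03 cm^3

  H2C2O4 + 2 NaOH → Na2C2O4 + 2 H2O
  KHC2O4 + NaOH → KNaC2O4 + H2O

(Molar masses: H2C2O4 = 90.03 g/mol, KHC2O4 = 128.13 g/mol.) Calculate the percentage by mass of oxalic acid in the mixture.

47.16 %

n(NaOH) = 0.03103 × 0.5623 = 0.01745 mol
Let x = n(H2C2O4), y = n(KHC2O4).
Titrant: 2x + 1y = 0.01745;  mass: 90.03x + 128.13y = 1.195
Solving, x = 6.260 × 10^-3 mol, y = 4.928 × 10^-3 mol
mass of H2C2O4 = 6.260 × 10^-3 × 90.03 = 0.5636 g
% H2C2O4 = 0.5636 / 1.195 × 100 = 47.16 %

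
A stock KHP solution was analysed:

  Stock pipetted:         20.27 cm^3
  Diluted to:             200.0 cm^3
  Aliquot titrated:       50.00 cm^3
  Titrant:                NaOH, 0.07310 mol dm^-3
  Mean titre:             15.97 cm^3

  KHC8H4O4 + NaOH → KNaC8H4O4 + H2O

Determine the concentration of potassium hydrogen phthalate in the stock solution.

n(NaOH) = 0.01597 × 0.07310 = 1.167 × 10^-3 mol
n(KHC8H4O4) in the aliquot = 1.167 × 10^-3 mol (1:1 ratio)
[KHC8H4O4]_dilute = 1.167 × 10^-3 / 0.05000 = 0.02335 mol/L
Dilution factor = 200.0 / 20.27 = 9.867
[KHC8H4O4]_stock = 0.02335 × 9.867 = 0.2304 mol/L

0.2304 mol/L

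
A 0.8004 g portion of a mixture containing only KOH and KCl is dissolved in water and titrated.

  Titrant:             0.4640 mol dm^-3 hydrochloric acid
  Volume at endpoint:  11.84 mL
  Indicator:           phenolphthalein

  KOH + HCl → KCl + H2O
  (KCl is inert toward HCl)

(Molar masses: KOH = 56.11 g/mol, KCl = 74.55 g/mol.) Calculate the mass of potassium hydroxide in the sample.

0.3083 g

n(HCl) = 0.01184 × 0.4640 = 5.494 × 10^-3 mol
Let x = n(KOH), y = n(KCl).
Titrant: 1x = 5.494 × 10^-3;  mass: 56.11x + 74.55y = 0.8004
Solving, x = 5.494 × 10^-3 mol, y = 6.602 × 10^-3 mol
mass of KOH = 5.494 × 10^-3 × 56.11 = 0.3083 g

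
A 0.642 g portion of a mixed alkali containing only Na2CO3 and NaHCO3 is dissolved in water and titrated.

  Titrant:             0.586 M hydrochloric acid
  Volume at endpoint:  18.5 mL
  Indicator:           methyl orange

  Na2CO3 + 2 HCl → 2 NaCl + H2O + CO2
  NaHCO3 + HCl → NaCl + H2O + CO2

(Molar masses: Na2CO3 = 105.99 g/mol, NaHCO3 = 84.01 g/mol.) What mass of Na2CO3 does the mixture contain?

0.459 g

n(HCl) = 0.0185 × 0.586 = 0.0108 mol
Let x = n(Na2CO3), y = n(NaHCO3).
Titrant: 2x + 1y = 0.0108;  mass: 105.99x + 84.01y = 0.642
Solving, x = 4.33 × 10^-3 mol, y = 2.18 × 10^-3 mol
mass of Na2CO3 = 4.33 × 10^-3 × 105.99 = 0.459 g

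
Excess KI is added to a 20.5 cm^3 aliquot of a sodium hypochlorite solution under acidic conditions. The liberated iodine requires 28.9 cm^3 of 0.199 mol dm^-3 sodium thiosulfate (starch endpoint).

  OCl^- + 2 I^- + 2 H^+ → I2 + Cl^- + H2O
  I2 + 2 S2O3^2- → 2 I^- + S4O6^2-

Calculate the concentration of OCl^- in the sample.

n(S2O3^2-) = 0.0289 × 0.199 = 5.75 × 10^-3 mol
n(I2) = n(S2O3^2-)/2 = 2.88 × 10^-3 mol
n(OCl^-) in the aliquot = 2.88 × 10^-3 mol (1:1 ratio)
[OCl^-] = 2.88 × 10^-3 / 0.0205 = 0.140 mol/L

0.140 mol/L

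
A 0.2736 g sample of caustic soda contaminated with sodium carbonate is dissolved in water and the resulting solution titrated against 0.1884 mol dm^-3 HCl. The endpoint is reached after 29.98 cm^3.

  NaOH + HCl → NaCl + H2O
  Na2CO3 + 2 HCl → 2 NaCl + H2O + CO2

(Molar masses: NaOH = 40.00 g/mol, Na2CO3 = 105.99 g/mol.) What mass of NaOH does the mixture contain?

0.07919 g

n(HCl) = 0.02998 × 0.1884 = 5.648 × 10^-3 mol
Let x = n(NaOH), y = n(Na2CO3).
Titrant: 1x + 2y = 5.648 × 10^-3;  mass: 40.00x + 105.99y = 0.2736
Solving, x = 1.980 × 10^-3 mol, y = 1.834 × 10^-3 mol
mass of NaOH = 1.980 × 10^-3 × 40.00 = 0.07919 g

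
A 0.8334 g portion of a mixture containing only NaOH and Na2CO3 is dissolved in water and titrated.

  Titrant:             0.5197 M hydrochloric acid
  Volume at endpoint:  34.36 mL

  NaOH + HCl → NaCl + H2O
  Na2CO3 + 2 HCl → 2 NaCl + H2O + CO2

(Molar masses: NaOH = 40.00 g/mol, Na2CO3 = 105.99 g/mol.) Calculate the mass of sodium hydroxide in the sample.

0.3476 g

n(HCl) = 0.03436 × 0.5197 = 0.01786 mol
Let x = n(NaOH), y = n(Na2CO3).
Titrant: 1x + 2y = 0.01786;  mass: 40.00x + 105.99y = 0.8334
Solving, x = 8.690 × 10^-3 mol, y = 4.583 × 10^-3 mol
mass of NaOH = 8.690 × 10^-3 × 40.00 = 0.3476 g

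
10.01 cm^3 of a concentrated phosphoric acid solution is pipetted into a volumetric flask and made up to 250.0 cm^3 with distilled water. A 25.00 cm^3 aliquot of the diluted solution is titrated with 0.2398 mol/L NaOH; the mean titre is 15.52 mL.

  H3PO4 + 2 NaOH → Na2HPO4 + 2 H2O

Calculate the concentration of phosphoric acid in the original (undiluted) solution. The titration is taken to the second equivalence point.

1.859 mol/L

n(NaOH) = 0.01552 × 0.2398 = 3.722 × 10^-3 mol
From the 1:2 ratio, n(H3PO4) in the aliquot = 1/2 × 3.722 × 10^-3 = 1.861 × 10^-3 mol
[H3PO4]_dilute = 1.861 × 10^-3 / 0.02500 = 0.07443 mol/L
Dilution factor = 250.0 / 10.01 = 24.98
[H3PO4]_stock = 0.07443 × 24.98 = 1.859 mol/L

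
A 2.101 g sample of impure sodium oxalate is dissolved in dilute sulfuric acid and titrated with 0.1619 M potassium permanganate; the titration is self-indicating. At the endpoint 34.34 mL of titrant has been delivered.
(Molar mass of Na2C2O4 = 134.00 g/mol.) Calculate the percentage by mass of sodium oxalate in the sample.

88.65 %

2 MnO4^- + 5 C2O4^2- + 16 H^+ → 2 Mn^2+ + 10 CO2 + 8 H2O
n(KMnO4) = 0.03434 L × 0.1619 mol/L = 5.560 × 10^-3 mol
From the 5:2 ratio, n(Na2C2O4) = 5/2 × 5.560 × 10^-3 = 0.01390 mol
mass of Na2C2O4 = 0.01390 × 134.00 g/mol = 1.862 g
% Na2C2O4 = 1.862 / 2.101 × 100 = 88.65 %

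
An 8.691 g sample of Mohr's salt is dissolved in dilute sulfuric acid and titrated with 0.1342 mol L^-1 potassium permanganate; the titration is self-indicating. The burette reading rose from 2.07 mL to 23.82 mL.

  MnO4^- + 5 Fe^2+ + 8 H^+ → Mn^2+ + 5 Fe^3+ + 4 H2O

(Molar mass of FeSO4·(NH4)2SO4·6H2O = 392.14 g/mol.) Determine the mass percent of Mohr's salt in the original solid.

n(KMnO4) = 0.02175 L × 0.1342 mol/L = 2.919 × 10^-3 mol
From the 5:1 ratio, n(FeSO4·(NH4)2SO4·6H2O) = 5/1 × 2.919 × 10^-3 = 0.01459 mol
mass of FeSO4·(NH4)2SO4·6H2O = 0.01459 × 392.14 g/mol = 5.723 g
% FeSO4·(NH4)2SO4·6H2O = 5.723 / 8.691 × 100 = 65.85 %

65.85 %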